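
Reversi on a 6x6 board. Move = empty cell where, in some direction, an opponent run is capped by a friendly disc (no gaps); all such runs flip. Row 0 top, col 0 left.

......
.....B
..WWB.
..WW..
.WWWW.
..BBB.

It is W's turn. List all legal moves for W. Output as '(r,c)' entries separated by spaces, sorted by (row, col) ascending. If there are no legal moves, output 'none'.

Answer: (2,5)

Derivation:
(0,4): no bracket -> illegal
(0,5): no bracket -> illegal
(1,3): no bracket -> illegal
(1,4): no bracket -> illegal
(2,5): flips 1 -> legal
(3,4): no bracket -> illegal
(3,5): no bracket -> illegal
(4,5): no bracket -> illegal
(5,1): no bracket -> illegal
(5,5): no bracket -> illegal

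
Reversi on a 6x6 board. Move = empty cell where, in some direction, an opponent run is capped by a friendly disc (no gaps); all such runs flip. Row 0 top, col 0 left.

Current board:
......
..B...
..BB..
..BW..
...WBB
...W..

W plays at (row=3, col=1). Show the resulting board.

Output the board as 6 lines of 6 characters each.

Place W at (3,1); scan 8 dirs for brackets.
Dir NW: first cell '.' (not opp) -> no flip
Dir N: first cell '.' (not opp) -> no flip
Dir NE: opp run (2,2), next='.' -> no flip
Dir W: first cell '.' (not opp) -> no flip
Dir E: opp run (3,2) capped by W -> flip
Dir SW: first cell '.' (not opp) -> no flip
Dir S: first cell '.' (not opp) -> no flip
Dir SE: first cell '.' (not opp) -> no flip
All flips: (3,2)

Answer: ......
..B...
..BB..
.WWW..
...WBB
...W..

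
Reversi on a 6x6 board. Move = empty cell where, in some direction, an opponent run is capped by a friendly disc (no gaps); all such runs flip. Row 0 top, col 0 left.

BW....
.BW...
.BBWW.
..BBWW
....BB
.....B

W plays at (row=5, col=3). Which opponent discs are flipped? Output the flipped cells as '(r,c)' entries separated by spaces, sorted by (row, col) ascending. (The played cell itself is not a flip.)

Answer: (4,4)

Derivation:
Dir NW: first cell '.' (not opp) -> no flip
Dir N: first cell '.' (not opp) -> no flip
Dir NE: opp run (4,4) capped by W -> flip
Dir W: first cell '.' (not opp) -> no flip
Dir E: first cell '.' (not opp) -> no flip
Dir SW: edge -> no flip
Dir S: edge -> no flip
Dir SE: edge -> no flip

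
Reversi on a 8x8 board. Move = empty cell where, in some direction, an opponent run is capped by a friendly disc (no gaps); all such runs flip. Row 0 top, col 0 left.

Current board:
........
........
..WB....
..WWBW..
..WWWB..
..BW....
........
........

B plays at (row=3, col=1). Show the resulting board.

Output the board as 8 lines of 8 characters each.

Place B at (3,1); scan 8 dirs for brackets.
Dir NW: first cell '.' (not opp) -> no flip
Dir N: first cell '.' (not opp) -> no flip
Dir NE: opp run (2,2), next='.' -> no flip
Dir W: first cell '.' (not opp) -> no flip
Dir E: opp run (3,2) (3,3) capped by B -> flip
Dir SW: first cell '.' (not opp) -> no flip
Dir S: first cell '.' (not opp) -> no flip
Dir SE: opp run (4,2) (5,3), next='.' -> no flip
All flips: (3,2) (3,3)

Answer: ........
........
..WB....
.BBBBW..
..WWWB..
..BW....
........
........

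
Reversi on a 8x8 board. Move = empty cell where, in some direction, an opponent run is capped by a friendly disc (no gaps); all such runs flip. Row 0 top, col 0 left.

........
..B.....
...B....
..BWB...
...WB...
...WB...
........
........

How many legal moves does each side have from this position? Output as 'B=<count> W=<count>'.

Answer: B=5 W=8

Derivation:
-- B to move --
(2,2): flips 1 -> legal
(2,4): no bracket -> illegal
(4,2): flips 1 -> legal
(5,2): flips 2 -> legal
(6,2): flips 1 -> legal
(6,3): flips 3 -> legal
(6,4): no bracket -> illegal
B mobility = 5
-- W to move --
(0,1): no bracket -> illegal
(0,2): no bracket -> illegal
(0,3): no bracket -> illegal
(1,1): no bracket -> illegal
(1,3): flips 1 -> legal
(1,4): no bracket -> illegal
(2,1): flips 1 -> legal
(2,2): no bracket -> illegal
(2,4): no bracket -> illegal
(2,5): flips 1 -> legal
(3,1): flips 1 -> legal
(3,5): flips 2 -> legal
(4,1): no bracket -> illegal
(4,2): no bracket -> illegal
(4,5): flips 1 -> legal
(5,5): flips 2 -> legal
(6,3): no bracket -> illegal
(6,4): no bracket -> illegal
(6,5): flips 1 -> legal
W mobility = 8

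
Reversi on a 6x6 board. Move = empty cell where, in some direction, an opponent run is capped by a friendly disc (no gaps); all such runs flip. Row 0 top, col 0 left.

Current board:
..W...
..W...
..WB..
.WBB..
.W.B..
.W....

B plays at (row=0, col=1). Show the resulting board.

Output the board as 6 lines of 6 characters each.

Answer: .BW...
..B...
..WB..
.WBB..
.W.B..
.W....

Derivation:
Place B at (0,1); scan 8 dirs for brackets.
Dir NW: edge -> no flip
Dir N: edge -> no flip
Dir NE: edge -> no flip
Dir W: first cell '.' (not opp) -> no flip
Dir E: opp run (0,2), next='.' -> no flip
Dir SW: first cell '.' (not opp) -> no flip
Dir S: first cell '.' (not opp) -> no flip
Dir SE: opp run (1,2) capped by B -> flip
All flips: (1,2)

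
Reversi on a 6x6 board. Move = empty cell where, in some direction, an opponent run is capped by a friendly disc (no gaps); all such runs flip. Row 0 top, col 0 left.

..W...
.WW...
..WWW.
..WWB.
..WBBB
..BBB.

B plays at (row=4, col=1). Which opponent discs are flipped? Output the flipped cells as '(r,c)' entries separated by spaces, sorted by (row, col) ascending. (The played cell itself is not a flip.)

Answer: (4,2)

Derivation:
Dir NW: first cell '.' (not opp) -> no flip
Dir N: first cell '.' (not opp) -> no flip
Dir NE: opp run (3,2) (2,3), next='.' -> no flip
Dir W: first cell '.' (not opp) -> no flip
Dir E: opp run (4,2) capped by B -> flip
Dir SW: first cell '.' (not opp) -> no flip
Dir S: first cell '.' (not opp) -> no flip
Dir SE: first cell 'B' (not opp) -> no flip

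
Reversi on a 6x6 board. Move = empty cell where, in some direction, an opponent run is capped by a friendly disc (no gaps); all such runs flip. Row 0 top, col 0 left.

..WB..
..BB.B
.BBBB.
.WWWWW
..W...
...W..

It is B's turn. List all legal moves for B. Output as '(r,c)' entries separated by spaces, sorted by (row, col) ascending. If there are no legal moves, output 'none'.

(0,1): flips 1 -> legal
(1,1): no bracket -> illegal
(2,0): no bracket -> illegal
(2,5): no bracket -> illegal
(3,0): no bracket -> illegal
(4,0): flips 1 -> legal
(4,1): flips 2 -> legal
(4,3): flips 2 -> legal
(4,4): flips 2 -> legal
(4,5): flips 1 -> legal
(5,1): flips 2 -> legal
(5,2): flips 2 -> legal
(5,4): no bracket -> illegal

Answer: (0,1) (4,0) (4,1) (4,3) (4,4) (4,5) (5,1) (5,2)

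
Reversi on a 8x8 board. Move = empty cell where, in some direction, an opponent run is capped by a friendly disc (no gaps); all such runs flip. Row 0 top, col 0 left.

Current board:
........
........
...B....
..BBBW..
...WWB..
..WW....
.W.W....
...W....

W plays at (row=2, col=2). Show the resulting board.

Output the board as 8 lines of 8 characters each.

Place W at (2,2); scan 8 dirs for brackets.
Dir NW: first cell '.' (not opp) -> no flip
Dir N: first cell '.' (not opp) -> no flip
Dir NE: first cell '.' (not opp) -> no flip
Dir W: first cell '.' (not opp) -> no flip
Dir E: opp run (2,3), next='.' -> no flip
Dir SW: first cell '.' (not opp) -> no flip
Dir S: opp run (3,2), next='.' -> no flip
Dir SE: opp run (3,3) capped by W -> flip
All flips: (3,3)

Answer: ........
........
..WB....
..BWBW..
...WWB..
..WW....
.W.W....
...W....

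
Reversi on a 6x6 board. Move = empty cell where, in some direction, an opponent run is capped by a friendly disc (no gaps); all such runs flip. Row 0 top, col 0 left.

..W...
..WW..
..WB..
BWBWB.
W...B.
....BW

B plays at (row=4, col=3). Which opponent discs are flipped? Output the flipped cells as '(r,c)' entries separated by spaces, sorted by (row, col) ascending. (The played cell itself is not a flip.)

Answer: (3,3)

Derivation:
Dir NW: first cell 'B' (not opp) -> no flip
Dir N: opp run (3,3) capped by B -> flip
Dir NE: first cell 'B' (not opp) -> no flip
Dir W: first cell '.' (not opp) -> no flip
Dir E: first cell 'B' (not opp) -> no flip
Dir SW: first cell '.' (not opp) -> no flip
Dir S: first cell '.' (not opp) -> no flip
Dir SE: first cell 'B' (not opp) -> no flip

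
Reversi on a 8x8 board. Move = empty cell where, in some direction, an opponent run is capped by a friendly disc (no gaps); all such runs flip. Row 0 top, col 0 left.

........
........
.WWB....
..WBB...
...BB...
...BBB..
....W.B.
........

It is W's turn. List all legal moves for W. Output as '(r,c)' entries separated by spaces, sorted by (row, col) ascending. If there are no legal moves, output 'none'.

Answer: (1,4) (2,4) (3,5) (4,2) (4,6) (6,5) (7,7)

Derivation:
(1,2): no bracket -> illegal
(1,3): no bracket -> illegal
(1,4): flips 1 -> legal
(2,4): flips 4 -> legal
(2,5): no bracket -> illegal
(3,5): flips 2 -> legal
(4,2): flips 1 -> legal
(4,5): no bracket -> illegal
(4,6): flips 1 -> legal
(5,2): no bracket -> illegal
(5,6): no bracket -> illegal
(5,7): no bracket -> illegal
(6,2): no bracket -> illegal
(6,3): no bracket -> illegal
(6,5): flips 2 -> legal
(6,7): no bracket -> illegal
(7,5): no bracket -> illegal
(7,6): no bracket -> illegal
(7,7): flips 4 -> legal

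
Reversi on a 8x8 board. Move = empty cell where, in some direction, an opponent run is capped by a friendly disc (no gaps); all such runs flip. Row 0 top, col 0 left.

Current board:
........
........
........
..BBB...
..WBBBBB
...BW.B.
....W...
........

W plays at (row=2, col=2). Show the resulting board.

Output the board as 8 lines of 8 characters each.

Answer: ........
........
..W.....
..WBB...
..WBBBBB
...BW.B.
....W...
........

Derivation:
Place W at (2,2); scan 8 dirs for brackets.
Dir NW: first cell '.' (not opp) -> no flip
Dir N: first cell '.' (not opp) -> no flip
Dir NE: first cell '.' (not opp) -> no flip
Dir W: first cell '.' (not opp) -> no flip
Dir E: first cell '.' (not opp) -> no flip
Dir SW: first cell '.' (not opp) -> no flip
Dir S: opp run (3,2) capped by W -> flip
Dir SE: opp run (3,3) (4,4), next='.' -> no flip
All flips: (3,2)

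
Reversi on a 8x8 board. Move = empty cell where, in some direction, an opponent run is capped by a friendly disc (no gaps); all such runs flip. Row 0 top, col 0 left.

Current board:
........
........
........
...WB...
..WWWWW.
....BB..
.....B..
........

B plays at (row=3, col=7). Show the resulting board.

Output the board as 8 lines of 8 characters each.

Place B at (3,7); scan 8 dirs for brackets.
Dir NW: first cell '.' (not opp) -> no flip
Dir N: first cell '.' (not opp) -> no flip
Dir NE: edge -> no flip
Dir W: first cell '.' (not opp) -> no flip
Dir E: edge -> no flip
Dir SW: opp run (4,6) capped by B -> flip
Dir S: first cell '.' (not opp) -> no flip
Dir SE: edge -> no flip
All flips: (4,6)

Answer: ........
........
........
...WB..B
..WWWWB.
....BB..
.....B..
........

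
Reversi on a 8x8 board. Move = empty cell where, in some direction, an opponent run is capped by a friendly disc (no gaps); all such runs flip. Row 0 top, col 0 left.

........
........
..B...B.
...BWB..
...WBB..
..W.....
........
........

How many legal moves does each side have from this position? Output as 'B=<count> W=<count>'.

Answer: B=4 W=6

Derivation:
-- B to move --
(2,3): flips 1 -> legal
(2,4): flips 1 -> legal
(2,5): no bracket -> illegal
(3,2): no bracket -> illegal
(4,1): no bracket -> illegal
(4,2): flips 1 -> legal
(5,1): no bracket -> illegal
(5,3): flips 1 -> legal
(5,4): no bracket -> illegal
(6,1): no bracket -> illegal
(6,2): no bracket -> illegal
(6,3): no bracket -> illegal
B mobility = 4
-- W to move --
(1,1): no bracket -> illegal
(1,2): no bracket -> illegal
(1,3): no bracket -> illegal
(1,5): no bracket -> illegal
(1,6): no bracket -> illegal
(1,7): no bracket -> illegal
(2,1): no bracket -> illegal
(2,3): flips 1 -> legal
(2,4): no bracket -> illegal
(2,5): no bracket -> illegal
(2,7): no bracket -> illegal
(3,1): no bracket -> illegal
(3,2): flips 1 -> legal
(3,6): flips 1 -> legal
(3,7): no bracket -> illegal
(4,2): no bracket -> illegal
(4,6): flips 2 -> legal
(5,3): no bracket -> illegal
(5,4): flips 1 -> legal
(5,5): no bracket -> illegal
(5,6): flips 1 -> legal
W mobility = 6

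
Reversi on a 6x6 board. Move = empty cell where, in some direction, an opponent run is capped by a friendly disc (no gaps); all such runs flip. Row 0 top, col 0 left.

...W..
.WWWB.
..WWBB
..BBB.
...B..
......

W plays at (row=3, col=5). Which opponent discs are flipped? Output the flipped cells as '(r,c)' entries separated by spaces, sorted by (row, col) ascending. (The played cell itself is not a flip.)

Dir NW: opp run (2,4) capped by W -> flip
Dir N: opp run (2,5), next='.' -> no flip
Dir NE: edge -> no flip
Dir W: opp run (3,4) (3,3) (3,2), next='.' -> no flip
Dir E: edge -> no flip
Dir SW: first cell '.' (not opp) -> no flip
Dir S: first cell '.' (not opp) -> no flip
Dir SE: edge -> no flip

Answer: (2,4)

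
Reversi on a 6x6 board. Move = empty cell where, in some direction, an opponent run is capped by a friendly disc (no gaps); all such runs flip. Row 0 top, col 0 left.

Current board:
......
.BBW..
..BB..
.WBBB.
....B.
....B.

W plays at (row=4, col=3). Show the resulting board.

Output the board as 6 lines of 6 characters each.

Answer: ......
.BBW..
..BW..
.WBWB.
...WB.
....B.

Derivation:
Place W at (4,3); scan 8 dirs for brackets.
Dir NW: opp run (3,2), next='.' -> no flip
Dir N: opp run (3,3) (2,3) capped by W -> flip
Dir NE: opp run (3,4), next='.' -> no flip
Dir W: first cell '.' (not opp) -> no flip
Dir E: opp run (4,4), next='.' -> no flip
Dir SW: first cell '.' (not opp) -> no flip
Dir S: first cell '.' (not opp) -> no flip
Dir SE: opp run (5,4), next=edge -> no flip
All flips: (2,3) (3,3)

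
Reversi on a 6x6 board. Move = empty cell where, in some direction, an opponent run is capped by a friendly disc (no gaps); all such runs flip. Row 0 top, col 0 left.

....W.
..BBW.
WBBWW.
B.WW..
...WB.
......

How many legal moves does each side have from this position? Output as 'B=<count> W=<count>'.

-- B to move --
(0,3): no bracket -> illegal
(0,5): no bracket -> illegal
(1,0): flips 1 -> legal
(1,1): no bracket -> illegal
(1,5): flips 1 -> legal
(2,5): flips 2 -> legal
(3,1): no bracket -> illegal
(3,4): flips 1 -> legal
(3,5): flips 1 -> legal
(4,1): no bracket -> illegal
(4,2): flips 2 -> legal
(5,2): no bracket -> illegal
(5,3): flips 3 -> legal
(5,4): flips 2 -> legal
B mobility = 8
-- W to move --
(0,1): flips 1 -> legal
(0,2): flips 3 -> legal
(0,3): flips 1 -> legal
(1,0): flips 1 -> legal
(1,1): flips 3 -> legal
(3,1): flips 2 -> legal
(3,4): no bracket -> illegal
(3,5): no bracket -> illegal
(4,0): flips 1 -> legal
(4,1): no bracket -> illegal
(4,5): flips 1 -> legal
(5,3): no bracket -> illegal
(5,4): no bracket -> illegal
(5,5): flips 1 -> legal
W mobility = 9

Answer: B=8 W=9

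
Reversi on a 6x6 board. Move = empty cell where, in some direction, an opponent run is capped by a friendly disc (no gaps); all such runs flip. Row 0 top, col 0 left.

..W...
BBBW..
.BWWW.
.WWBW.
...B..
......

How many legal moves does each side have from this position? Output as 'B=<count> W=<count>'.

-- B to move --
(0,1): no bracket -> illegal
(0,3): flips 2 -> legal
(0,4): no bracket -> illegal
(1,4): flips 1 -> legal
(1,5): flips 1 -> legal
(2,0): no bracket -> illegal
(2,5): flips 4 -> legal
(3,0): flips 2 -> legal
(3,5): flips 1 -> legal
(4,0): no bracket -> illegal
(4,1): flips 1 -> legal
(4,2): flips 2 -> legal
(4,4): no bracket -> illegal
(4,5): flips 2 -> legal
B mobility = 9
-- W to move --
(0,0): flips 1 -> legal
(0,1): flips 3 -> legal
(0,3): no bracket -> illegal
(2,0): flips 2 -> legal
(3,0): no bracket -> illegal
(4,2): flips 1 -> legal
(4,4): flips 1 -> legal
(5,2): flips 1 -> legal
(5,3): flips 2 -> legal
(5,4): flips 1 -> legal
W mobility = 8

Answer: B=9 W=8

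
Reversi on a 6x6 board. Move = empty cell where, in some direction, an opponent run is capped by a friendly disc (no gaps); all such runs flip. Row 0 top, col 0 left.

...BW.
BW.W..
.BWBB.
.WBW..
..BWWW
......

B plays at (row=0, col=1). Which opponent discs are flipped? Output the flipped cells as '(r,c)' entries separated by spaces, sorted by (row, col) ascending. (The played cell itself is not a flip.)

Answer: (1,1)

Derivation:
Dir NW: edge -> no flip
Dir N: edge -> no flip
Dir NE: edge -> no flip
Dir W: first cell '.' (not opp) -> no flip
Dir E: first cell '.' (not opp) -> no flip
Dir SW: first cell 'B' (not opp) -> no flip
Dir S: opp run (1,1) capped by B -> flip
Dir SE: first cell '.' (not opp) -> no flip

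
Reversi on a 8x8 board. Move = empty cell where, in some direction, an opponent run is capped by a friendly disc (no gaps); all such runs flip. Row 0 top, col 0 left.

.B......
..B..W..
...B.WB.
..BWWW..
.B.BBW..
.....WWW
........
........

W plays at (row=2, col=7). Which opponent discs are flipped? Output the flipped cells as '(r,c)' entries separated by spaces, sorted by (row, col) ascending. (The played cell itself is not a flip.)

Answer: (2,6)

Derivation:
Dir NW: first cell '.' (not opp) -> no flip
Dir N: first cell '.' (not opp) -> no flip
Dir NE: edge -> no flip
Dir W: opp run (2,6) capped by W -> flip
Dir E: edge -> no flip
Dir SW: first cell '.' (not opp) -> no flip
Dir S: first cell '.' (not opp) -> no flip
Dir SE: edge -> no flip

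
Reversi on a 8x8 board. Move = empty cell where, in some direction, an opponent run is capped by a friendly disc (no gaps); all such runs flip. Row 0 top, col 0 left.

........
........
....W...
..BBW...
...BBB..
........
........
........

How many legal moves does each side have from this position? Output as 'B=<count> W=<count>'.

-- B to move --
(1,3): no bracket -> illegal
(1,4): flips 2 -> legal
(1,5): flips 1 -> legal
(2,3): flips 1 -> legal
(2,5): flips 1 -> legal
(3,5): flips 1 -> legal
B mobility = 5
-- W to move --
(2,1): no bracket -> illegal
(2,2): no bracket -> illegal
(2,3): no bracket -> illegal
(3,1): flips 2 -> legal
(3,5): no bracket -> illegal
(3,6): no bracket -> illegal
(4,1): no bracket -> illegal
(4,2): flips 1 -> legal
(4,6): no bracket -> illegal
(5,2): flips 1 -> legal
(5,3): no bracket -> illegal
(5,4): flips 1 -> legal
(5,5): no bracket -> illegal
(5,6): flips 1 -> legal
W mobility = 5

Answer: B=5 W=5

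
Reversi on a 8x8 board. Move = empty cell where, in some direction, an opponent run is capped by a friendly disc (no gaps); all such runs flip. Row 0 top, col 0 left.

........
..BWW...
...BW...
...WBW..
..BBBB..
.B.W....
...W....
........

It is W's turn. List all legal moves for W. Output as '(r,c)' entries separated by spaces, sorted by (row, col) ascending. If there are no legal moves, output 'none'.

Answer: (1,1) (2,2) (3,1) (3,2) (5,4) (5,5) (6,0)

Derivation:
(0,1): no bracket -> illegal
(0,2): no bracket -> illegal
(0,3): no bracket -> illegal
(1,1): flips 1 -> legal
(2,1): no bracket -> illegal
(2,2): flips 1 -> legal
(2,5): no bracket -> illegal
(3,1): flips 1 -> legal
(3,2): flips 1 -> legal
(3,6): no bracket -> illegal
(4,0): no bracket -> illegal
(4,1): no bracket -> illegal
(4,6): no bracket -> illegal
(5,0): no bracket -> illegal
(5,2): no bracket -> illegal
(5,4): flips 2 -> legal
(5,5): flips 2 -> legal
(5,6): no bracket -> illegal
(6,0): flips 2 -> legal
(6,1): no bracket -> illegal
(6,2): no bracket -> illegal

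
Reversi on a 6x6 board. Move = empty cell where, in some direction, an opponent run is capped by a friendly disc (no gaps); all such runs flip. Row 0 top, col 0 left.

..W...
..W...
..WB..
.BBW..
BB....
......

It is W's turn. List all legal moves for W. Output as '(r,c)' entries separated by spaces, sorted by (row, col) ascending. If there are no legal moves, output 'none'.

Answer: (1,3) (2,4) (3,0) (3,4) (4,2)

Derivation:
(1,3): flips 1 -> legal
(1,4): no bracket -> illegal
(2,0): no bracket -> illegal
(2,1): no bracket -> illegal
(2,4): flips 1 -> legal
(3,0): flips 2 -> legal
(3,4): flips 1 -> legal
(4,2): flips 1 -> legal
(4,3): no bracket -> illegal
(5,0): no bracket -> illegal
(5,1): no bracket -> illegal
(5,2): no bracket -> illegal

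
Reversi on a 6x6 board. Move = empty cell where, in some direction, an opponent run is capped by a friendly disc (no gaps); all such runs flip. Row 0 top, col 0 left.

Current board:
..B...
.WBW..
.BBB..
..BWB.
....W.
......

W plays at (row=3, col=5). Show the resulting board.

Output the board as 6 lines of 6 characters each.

Answer: ..B...
.WBW..
.BBB..
..BWWW
....W.
......

Derivation:
Place W at (3,5); scan 8 dirs for brackets.
Dir NW: first cell '.' (not opp) -> no flip
Dir N: first cell '.' (not opp) -> no flip
Dir NE: edge -> no flip
Dir W: opp run (3,4) capped by W -> flip
Dir E: edge -> no flip
Dir SW: first cell 'W' (not opp) -> no flip
Dir S: first cell '.' (not opp) -> no flip
Dir SE: edge -> no flip
All flips: (3,4)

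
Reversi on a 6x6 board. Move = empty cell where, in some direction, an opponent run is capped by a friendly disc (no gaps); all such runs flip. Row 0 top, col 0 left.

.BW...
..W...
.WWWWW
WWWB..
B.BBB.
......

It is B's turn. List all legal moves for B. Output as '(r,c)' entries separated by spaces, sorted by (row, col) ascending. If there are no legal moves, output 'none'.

Answer: (0,3) (1,0) (1,1) (1,3) (1,5) (2,0) (3,4)

Derivation:
(0,3): flips 1 -> legal
(1,0): flips 2 -> legal
(1,1): flips 1 -> legal
(1,3): flips 3 -> legal
(1,4): no bracket -> illegal
(1,5): flips 1 -> legal
(2,0): flips 2 -> legal
(3,4): flips 2 -> legal
(3,5): no bracket -> illegal
(4,1): no bracket -> illegal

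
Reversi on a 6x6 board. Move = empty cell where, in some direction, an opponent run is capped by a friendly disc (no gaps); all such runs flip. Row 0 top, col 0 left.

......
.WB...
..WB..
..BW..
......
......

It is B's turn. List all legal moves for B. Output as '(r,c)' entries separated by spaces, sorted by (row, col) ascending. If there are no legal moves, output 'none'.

(0,0): no bracket -> illegal
(0,1): no bracket -> illegal
(0,2): no bracket -> illegal
(1,0): flips 1 -> legal
(1,3): no bracket -> illegal
(2,0): no bracket -> illegal
(2,1): flips 1 -> legal
(2,4): no bracket -> illegal
(3,1): no bracket -> illegal
(3,4): flips 1 -> legal
(4,2): no bracket -> illegal
(4,3): flips 1 -> legal
(4,4): no bracket -> illegal

Answer: (1,0) (2,1) (3,4) (4,3)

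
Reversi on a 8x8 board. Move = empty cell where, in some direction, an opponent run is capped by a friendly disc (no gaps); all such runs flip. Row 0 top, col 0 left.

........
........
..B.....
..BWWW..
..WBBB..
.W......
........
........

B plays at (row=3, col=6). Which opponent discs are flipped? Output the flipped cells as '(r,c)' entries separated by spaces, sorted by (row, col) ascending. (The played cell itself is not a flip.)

Answer: (3,3) (3,4) (3,5)

Derivation:
Dir NW: first cell '.' (not opp) -> no flip
Dir N: first cell '.' (not opp) -> no flip
Dir NE: first cell '.' (not opp) -> no flip
Dir W: opp run (3,5) (3,4) (3,3) capped by B -> flip
Dir E: first cell '.' (not opp) -> no flip
Dir SW: first cell 'B' (not opp) -> no flip
Dir S: first cell '.' (not opp) -> no flip
Dir SE: first cell '.' (not opp) -> no flip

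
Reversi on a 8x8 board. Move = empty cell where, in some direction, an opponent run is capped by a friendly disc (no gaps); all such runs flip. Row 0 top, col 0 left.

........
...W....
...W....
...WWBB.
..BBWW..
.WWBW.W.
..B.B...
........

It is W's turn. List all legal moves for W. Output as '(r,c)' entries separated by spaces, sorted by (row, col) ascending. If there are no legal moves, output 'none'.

Answer: (2,5) (2,6) (2,7) (3,2) (3,7) (4,1) (6,3) (7,1) (7,2) (7,3) (7,4)

Derivation:
(2,4): no bracket -> illegal
(2,5): flips 1 -> legal
(2,6): flips 1 -> legal
(2,7): flips 1 -> legal
(3,1): no bracket -> illegal
(3,2): flips 2 -> legal
(3,7): flips 2 -> legal
(4,1): flips 2 -> legal
(4,6): no bracket -> illegal
(4,7): no bracket -> illegal
(5,5): no bracket -> illegal
(6,1): no bracket -> illegal
(6,3): flips 2 -> legal
(6,5): no bracket -> illegal
(7,1): flips 2 -> legal
(7,2): flips 1 -> legal
(7,3): flips 1 -> legal
(7,4): flips 1 -> legal
(7,5): no bracket -> illegal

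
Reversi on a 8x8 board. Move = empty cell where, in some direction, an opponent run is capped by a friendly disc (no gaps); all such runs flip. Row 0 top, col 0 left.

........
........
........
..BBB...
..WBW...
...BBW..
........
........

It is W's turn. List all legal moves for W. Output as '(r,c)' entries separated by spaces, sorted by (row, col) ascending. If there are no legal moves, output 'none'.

Answer: (2,2) (2,4) (5,2) (6,2) (6,4)

Derivation:
(2,1): no bracket -> illegal
(2,2): flips 2 -> legal
(2,3): no bracket -> illegal
(2,4): flips 2 -> legal
(2,5): no bracket -> illegal
(3,1): no bracket -> illegal
(3,5): no bracket -> illegal
(4,1): no bracket -> illegal
(4,5): no bracket -> illegal
(5,2): flips 2 -> legal
(6,2): flips 1 -> legal
(6,3): no bracket -> illegal
(6,4): flips 2 -> legal
(6,5): no bracket -> illegal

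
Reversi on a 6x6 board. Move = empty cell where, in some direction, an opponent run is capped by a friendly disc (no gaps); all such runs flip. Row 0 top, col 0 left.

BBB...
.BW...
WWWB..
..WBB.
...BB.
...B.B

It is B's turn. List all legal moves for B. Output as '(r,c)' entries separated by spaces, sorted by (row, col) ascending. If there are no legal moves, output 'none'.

Answer: (1,0) (1,3) (3,1) (4,1) (4,2)

Derivation:
(0,3): no bracket -> illegal
(1,0): flips 2 -> legal
(1,3): flips 1 -> legal
(3,0): no bracket -> illegal
(3,1): flips 2 -> legal
(4,1): flips 1 -> legal
(4,2): flips 3 -> legal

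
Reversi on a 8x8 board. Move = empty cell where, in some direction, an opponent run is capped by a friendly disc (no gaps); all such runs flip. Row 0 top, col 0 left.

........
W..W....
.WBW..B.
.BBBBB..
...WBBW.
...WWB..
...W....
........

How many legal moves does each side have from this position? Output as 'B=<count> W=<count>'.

Answer: B=17 W=8

Derivation:
-- B to move --
(0,0): no bracket -> illegal
(0,1): no bracket -> illegal
(0,2): no bracket -> illegal
(0,3): flips 2 -> legal
(0,4): flips 1 -> legal
(1,1): flips 1 -> legal
(1,2): flips 1 -> legal
(1,4): flips 1 -> legal
(2,0): flips 1 -> legal
(2,4): flips 1 -> legal
(3,0): no bracket -> illegal
(3,6): no bracket -> illegal
(3,7): flips 1 -> legal
(4,2): flips 1 -> legal
(4,7): flips 1 -> legal
(5,2): flips 3 -> legal
(5,6): no bracket -> illegal
(5,7): flips 1 -> legal
(6,2): flips 1 -> legal
(6,4): flips 1 -> legal
(6,5): flips 2 -> legal
(7,2): flips 2 -> legal
(7,3): flips 3 -> legal
(7,4): no bracket -> illegal
B mobility = 17
-- W to move --
(1,1): no bracket -> illegal
(1,2): no bracket -> illegal
(1,5): no bracket -> illegal
(1,6): no bracket -> illegal
(1,7): flips 3 -> legal
(2,0): no bracket -> illegal
(2,4): flips 3 -> legal
(2,5): flips 1 -> legal
(2,7): no bracket -> illegal
(3,0): no bracket -> illegal
(3,6): flips 1 -> legal
(3,7): no bracket -> illegal
(4,0): flips 2 -> legal
(4,1): flips 2 -> legal
(4,2): no bracket -> illegal
(5,6): flips 3 -> legal
(6,4): flips 1 -> legal
(6,5): no bracket -> illegal
(6,6): no bracket -> illegal
W mobility = 8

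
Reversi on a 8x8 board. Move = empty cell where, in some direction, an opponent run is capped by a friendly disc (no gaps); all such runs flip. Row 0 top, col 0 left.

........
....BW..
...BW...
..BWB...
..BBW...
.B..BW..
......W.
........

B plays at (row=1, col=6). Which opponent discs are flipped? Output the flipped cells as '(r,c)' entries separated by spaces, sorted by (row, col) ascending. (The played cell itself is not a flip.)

Answer: (1,5)

Derivation:
Dir NW: first cell '.' (not opp) -> no flip
Dir N: first cell '.' (not opp) -> no flip
Dir NE: first cell '.' (not opp) -> no flip
Dir W: opp run (1,5) capped by B -> flip
Dir E: first cell '.' (not opp) -> no flip
Dir SW: first cell '.' (not opp) -> no flip
Dir S: first cell '.' (not opp) -> no flip
Dir SE: first cell '.' (not opp) -> no flip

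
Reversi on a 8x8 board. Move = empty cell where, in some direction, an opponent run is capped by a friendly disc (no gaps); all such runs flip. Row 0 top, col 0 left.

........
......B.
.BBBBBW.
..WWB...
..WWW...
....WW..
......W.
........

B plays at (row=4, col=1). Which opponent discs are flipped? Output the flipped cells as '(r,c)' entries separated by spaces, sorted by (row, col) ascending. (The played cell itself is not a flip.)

Dir NW: first cell '.' (not opp) -> no flip
Dir N: first cell '.' (not opp) -> no flip
Dir NE: opp run (3,2) capped by B -> flip
Dir W: first cell '.' (not opp) -> no flip
Dir E: opp run (4,2) (4,3) (4,4), next='.' -> no flip
Dir SW: first cell '.' (not opp) -> no flip
Dir S: first cell '.' (not opp) -> no flip
Dir SE: first cell '.' (not opp) -> no flip

Answer: (3,2)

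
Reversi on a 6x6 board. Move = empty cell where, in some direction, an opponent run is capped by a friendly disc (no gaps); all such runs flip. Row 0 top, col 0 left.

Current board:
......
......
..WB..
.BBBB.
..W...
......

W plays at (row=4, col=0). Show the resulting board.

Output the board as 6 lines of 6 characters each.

Answer: ......
......
..WB..
.WBBB.
W.W...
......

Derivation:
Place W at (4,0); scan 8 dirs for brackets.
Dir NW: edge -> no flip
Dir N: first cell '.' (not opp) -> no flip
Dir NE: opp run (3,1) capped by W -> flip
Dir W: edge -> no flip
Dir E: first cell '.' (not opp) -> no flip
Dir SW: edge -> no flip
Dir S: first cell '.' (not opp) -> no flip
Dir SE: first cell '.' (not opp) -> no flip
All flips: (3,1)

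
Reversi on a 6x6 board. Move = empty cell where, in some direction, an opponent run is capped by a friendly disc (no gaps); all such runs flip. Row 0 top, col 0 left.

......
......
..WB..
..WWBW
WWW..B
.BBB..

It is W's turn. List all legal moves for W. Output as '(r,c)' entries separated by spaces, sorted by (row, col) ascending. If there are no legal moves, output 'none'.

(1,2): no bracket -> illegal
(1,3): flips 1 -> legal
(1,4): flips 1 -> legal
(2,4): flips 1 -> legal
(2,5): no bracket -> illegal
(4,3): no bracket -> illegal
(4,4): no bracket -> illegal
(5,0): no bracket -> illegal
(5,4): no bracket -> illegal
(5,5): flips 1 -> legal

Answer: (1,3) (1,4) (2,4) (5,5)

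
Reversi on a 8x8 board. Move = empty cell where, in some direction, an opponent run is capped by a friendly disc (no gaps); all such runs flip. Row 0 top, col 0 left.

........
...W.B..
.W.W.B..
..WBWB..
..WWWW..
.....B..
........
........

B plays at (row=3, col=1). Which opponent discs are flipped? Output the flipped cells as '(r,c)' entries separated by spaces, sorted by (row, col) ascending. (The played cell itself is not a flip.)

Dir NW: first cell '.' (not opp) -> no flip
Dir N: opp run (2,1), next='.' -> no flip
Dir NE: first cell '.' (not opp) -> no flip
Dir W: first cell '.' (not opp) -> no flip
Dir E: opp run (3,2) capped by B -> flip
Dir SW: first cell '.' (not opp) -> no flip
Dir S: first cell '.' (not opp) -> no flip
Dir SE: opp run (4,2), next='.' -> no flip

Answer: (3,2)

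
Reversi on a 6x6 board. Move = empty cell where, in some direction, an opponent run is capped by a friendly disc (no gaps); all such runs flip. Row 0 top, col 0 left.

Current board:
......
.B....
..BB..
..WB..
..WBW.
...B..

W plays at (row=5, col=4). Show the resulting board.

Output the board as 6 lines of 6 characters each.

Place W at (5,4); scan 8 dirs for brackets.
Dir NW: opp run (4,3) capped by W -> flip
Dir N: first cell 'W' (not opp) -> no flip
Dir NE: first cell '.' (not opp) -> no flip
Dir W: opp run (5,3), next='.' -> no flip
Dir E: first cell '.' (not opp) -> no flip
Dir SW: edge -> no flip
Dir S: edge -> no flip
Dir SE: edge -> no flip
All flips: (4,3)

Answer: ......
.B....
..BB..
..WB..
..WWW.
...BW.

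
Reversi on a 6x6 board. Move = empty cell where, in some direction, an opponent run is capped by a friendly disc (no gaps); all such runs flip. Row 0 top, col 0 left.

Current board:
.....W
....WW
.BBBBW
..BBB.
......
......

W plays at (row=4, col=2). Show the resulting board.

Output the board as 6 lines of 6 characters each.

Place W at (4,2); scan 8 dirs for brackets.
Dir NW: first cell '.' (not opp) -> no flip
Dir N: opp run (3,2) (2,2), next='.' -> no flip
Dir NE: opp run (3,3) (2,4) capped by W -> flip
Dir W: first cell '.' (not opp) -> no flip
Dir E: first cell '.' (not opp) -> no flip
Dir SW: first cell '.' (not opp) -> no flip
Dir S: first cell '.' (not opp) -> no flip
Dir SE: first cell '.' (not opp) -> no flip
All flips: (2,4) (3,3)

Answer: .....W
....WW
.BBBWW
..BWB.
..W...
......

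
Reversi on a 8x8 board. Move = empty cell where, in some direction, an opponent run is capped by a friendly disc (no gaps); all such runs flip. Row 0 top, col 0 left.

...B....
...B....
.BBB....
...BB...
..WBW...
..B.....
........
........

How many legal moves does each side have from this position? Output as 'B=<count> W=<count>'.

-- B to move --
(3,1): no bracket -> illegal
(3,2): flips 1 -> legal
(3,5): no bracket -> illegal
(4,1): flips 1 -> legal
(4,5): flips 1 -> legal
(5,1): flips 1 -> legal
(5,3): no bracket -> illegal
(5,4): flips 1 -> legal
(5,5): flips 1 -> legal
B mobility = 6
-- W to move --
(0,2): no bracket -> illegal
(0,4): no bracket -> illegal
(1,0): no bracket -> illegal
(1,1): flips 2 -> legal
(1,2): no bracket -> illegal
(1,4): no bracket -> illegal
(2,0): no bracket -> illegal
(2,4): flips 2 -> legal
(2,5): no bracket -> illegal
(3,0): no bracket -> illegal
(3,1): no bracket -> illegal
(3,2): no bracket -> illegal
(3,5): no bracket -> illegal
(4,1): no bracket -> illegal
(4,5): no bracket -> illegal
(5,1): no bracket -> illegal
(5,3): no bracket -> illegal
(5,4): no bracket -> illegal
(6,1): no bracket -> illegal
(6,2): flips 1 -> legal
(6,3): no bracket -> illegal
W mobility = 3

Answer: B=6 W=3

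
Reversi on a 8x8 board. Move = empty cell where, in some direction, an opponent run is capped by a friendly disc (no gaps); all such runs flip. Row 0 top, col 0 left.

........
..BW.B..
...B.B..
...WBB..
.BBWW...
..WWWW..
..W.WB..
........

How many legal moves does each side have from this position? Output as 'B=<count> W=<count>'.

-- B to move --
(0,2): no bracket -> illegal
(0,3): flips 1 -> legal
(0,4): no bracket -> illegal
(1,4): flips 1 -> legal
(2,2): no bracket -> illegal
(2,4): flips 1 -> legal
(3,2): flips 3 -> legal
(4,5): flips 3 -> legal
(4,6): no bracket -> illegal
(5,1): no bracket -> illegal
(5,6): no bracket -> illegal
(6,1): flips 2 -> legal
(6,3): flips 5 -> legal
(6,6): no bracket -> illegal
(7,1): flips 3 -> legal
(7,2): flips 2 -> legal
(7,3): no bracket -> illegal
(7,4): flips 3 -> legal
(7,5): flips 2 -> legal
B mobility = 11
-- W to move --
(0,1): no bracket -> illegal
(0,2): no bracket -> illegal
(0,3): no bracket -> illegal
(0,4): no bracket -> illegal
(0,5): no bracket -> illegal
(0,6): no bracket -> illegal
(1,1): flips 1 -> legal
(1,4): no bracket -> illegal
(1,6): flips 2 -> legal
(2,1): no bracket -> illegal
(2,2): no bracket -> illegal
(2,4): flips 1 -> legal
(2,6): flips 1 -> legal
(3,0): flips 1 -> legal
(3,1): flips 1 -> legal
(3,2): flips 1 -> legal
(3,6): flips 2 -> legal
(4,0): flips 2 -> legal
(4,5): no bracket -> illegal
(4,6): no bracket -> illegal
(5,0): no bracket -> illegal
(5,1): flips 1 -> legal
(5,6): no bracket -> illegal
(6,6): flips 1 -> legal
(7,4): no bracket -> illegal
(7,5): flips 1 -> legal
(7,6): flips 1 -> legal
W mobility = 13

Answer: B=11 W=13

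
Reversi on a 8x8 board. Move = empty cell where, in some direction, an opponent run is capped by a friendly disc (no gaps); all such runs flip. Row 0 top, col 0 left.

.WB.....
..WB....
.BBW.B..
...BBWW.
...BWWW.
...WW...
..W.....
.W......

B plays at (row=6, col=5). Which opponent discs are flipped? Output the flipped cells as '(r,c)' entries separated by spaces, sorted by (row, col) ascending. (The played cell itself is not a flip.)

Dir NW: opp run (5,4) capped by B -> flip
Dir N: first cell '.' (not opp) -> no flip
Dir NE: first cell '.' (not opp) -> no flip
Dir W: first cell '.' (not opp) -> no flip
Dir E: first cell '.' (not opp) -> no flip
Dir SW: first cell '.' (not opp) -> no flip
Dir S: first cell '.' (not opp) -> no flip
Dir SE: first cell '.' (not opp) -> no flip

Answer: (5,4)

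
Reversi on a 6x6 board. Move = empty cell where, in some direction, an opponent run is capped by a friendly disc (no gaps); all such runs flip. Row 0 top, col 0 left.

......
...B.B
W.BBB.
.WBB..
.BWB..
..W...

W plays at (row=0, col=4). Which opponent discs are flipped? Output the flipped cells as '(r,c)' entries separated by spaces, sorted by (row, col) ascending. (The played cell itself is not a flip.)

Answer: (1,3) (2,2)

Derivation:
Dir NW: edge -> no flip
Dir N: edge -> no flip
Dir NE: edge -> no flip
Dir W: first cell '.' (not opp) -> no flip
Dir E: first cell '.' (not opp) -> no flip
Dir SW: opp run (1,3) (2,2) capped by W -> flip
Dir S: first cell '.' (not opp) -> no flip
Dir SE: opp run (1,5), next=edge -> no flip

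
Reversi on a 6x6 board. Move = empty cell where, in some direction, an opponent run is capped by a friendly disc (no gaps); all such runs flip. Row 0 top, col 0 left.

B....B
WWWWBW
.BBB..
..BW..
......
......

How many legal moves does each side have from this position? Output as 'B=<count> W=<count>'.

Answer: B=9 W=5

Derivation:
-- B to move --
(0,1): flips 2 -> legal
(0,2): flips 1 -> legal
(0,3): flips 2 -> legal
(0,4): flips 1 -> legal
(2,0): flips 1 -> legal
(2,4): no bracket -> illegal
(2,5): flips 1 -> legal
(3,4): flips 1 -> legal
(4,2): no bracket -> illegal
(4,3): flips 1 -> legal
(4,4): flips 1 -> legal
B mobility = 9
-- W to move --
(0,1): no bracket -> illegal
(0,3): no bracket -> illegal
(0,4): no bracket -> illegal
(2,0): no bracket -> illegal
(2,4): no bracket -> illegal
(2,5): no bracket -> illegal
(3,0): flips 1 -> legal
(3,1): flips 3 -> legal
(3,4): flips 1 -> legal
(4,1): no bracket -> illegal
(4,2): flips 2 -> legal
(4,3): flips 2 -> legal
W mobility = 5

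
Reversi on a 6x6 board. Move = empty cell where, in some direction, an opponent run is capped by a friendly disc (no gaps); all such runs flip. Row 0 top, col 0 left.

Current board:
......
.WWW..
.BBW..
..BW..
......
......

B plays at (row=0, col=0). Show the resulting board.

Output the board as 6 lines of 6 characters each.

Answer: B.....
.BWW..
.BBW..
..BW..
......
......

Derivation:
Place B at (0,0); scan 8 dirs for brackets.
Dir NW: edge -> no flip
Dir N: edge -> no flip
Dir NE: edge -> no flip
Dir W: edge -> no flip
Dir E: first cell '.' (not opp) -> no flip
Dir SW: edge -> no flip
Dir S: first cell '.' (not opp) -> no flip
Dir SE: opp run (1,1) capped by B -> flip
All flips: (1,1)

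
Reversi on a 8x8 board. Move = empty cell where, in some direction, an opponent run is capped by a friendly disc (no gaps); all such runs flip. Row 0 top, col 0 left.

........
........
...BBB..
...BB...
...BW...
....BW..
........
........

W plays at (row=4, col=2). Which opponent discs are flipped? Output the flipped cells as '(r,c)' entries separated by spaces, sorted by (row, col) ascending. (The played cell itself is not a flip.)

Dir NW: first cell '.' (not opp) -> no flip
Dir N: first cell '.' (not opp) -> no flip
Dir NE: opp run (3,3) (2,4), next='.' -> no flip
Dir W: first cell '.' (not opp) -> no flip
Dir E: opp run (4,3) capped by W -> flip
Dir SW: first cell '.' (not opp) -> no flip
Dir S: first cell '.' (not opp) -> no flip
Dir SE: first cell '.' (not opp) -> no flip

Answer: (4,3)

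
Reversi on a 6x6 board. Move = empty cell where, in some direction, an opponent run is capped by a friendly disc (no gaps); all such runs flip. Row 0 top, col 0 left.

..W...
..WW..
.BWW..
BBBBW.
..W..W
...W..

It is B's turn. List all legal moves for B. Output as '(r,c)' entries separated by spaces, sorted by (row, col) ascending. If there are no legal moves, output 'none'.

(0,1): no bracket -> illegal
(0,3): flips 3 -> legal
(0,4): flips 2 -> legal
(1,1): flips 1 -> legal
(1,4): flips 1 -> legal
(2,4): flips 2 -> legal
(2,5): no bracket -> illegal
(3,5): flips 1 -> legal
(4,1): no bracket -> illegal
(4,3): no bracket -> illegal
(4,4): no bracket -> illegal
(5,1): flips 1 -> legal
(5,2): flips 1 -> legal
(5,4): no bracket -> illegal
(5,5): no bracket -> illegal

Answer: (0,3) (0,4) (1,1) (1,4) (2,4) (3,5) (5,1) (5,2)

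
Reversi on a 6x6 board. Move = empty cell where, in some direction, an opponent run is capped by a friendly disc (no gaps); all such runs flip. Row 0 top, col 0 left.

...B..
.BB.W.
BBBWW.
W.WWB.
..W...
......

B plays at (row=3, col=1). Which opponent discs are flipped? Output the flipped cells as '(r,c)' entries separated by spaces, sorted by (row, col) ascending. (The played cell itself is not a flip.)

Dir NW: first cell 'B' (not opp) -> no flip
Dir N: first cell 'B' (not opp) -> no flip
Dir NE: first cell 'B' (not opp) -> no flip
Dir W: opp run (3,0), next=edge -> no flip
Dir E: opp run (3,2) (3,3) capped by B -> flip
Dir SW: first cell '.' (not opp) -> no flip
Dir S: first cell '.' (not opp) -> no flip
Dir SE: opp run (4,2), next='.' -> no flip

Answer: (3,2) (3,3)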